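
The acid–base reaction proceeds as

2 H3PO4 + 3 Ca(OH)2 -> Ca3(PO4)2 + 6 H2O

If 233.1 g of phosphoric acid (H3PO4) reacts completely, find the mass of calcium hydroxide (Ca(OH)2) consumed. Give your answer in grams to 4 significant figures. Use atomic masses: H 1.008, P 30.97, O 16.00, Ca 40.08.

M(H3PO4) = 3(1.008) + 30.97 + 4(16.00) = 97.994 g/mol.
M(Ca(OH)2) = 40.08 + 2(16.00) + 2(1.008) = 74.096 g/mol.
n(H3PO4) = 233.10 g / 97.994 g/mol = 2.3787 mol.
From the equation the H3PO4:Ca(OH)2 mole ratio is 2:3, so n(Ca(OH)2) = 2.3787 × 3/2 = 3.5681 mol.
Mass of Ca(OH)2 = 3.5681 mol × 74.096 g/mol = 264.38 g.

264.4 g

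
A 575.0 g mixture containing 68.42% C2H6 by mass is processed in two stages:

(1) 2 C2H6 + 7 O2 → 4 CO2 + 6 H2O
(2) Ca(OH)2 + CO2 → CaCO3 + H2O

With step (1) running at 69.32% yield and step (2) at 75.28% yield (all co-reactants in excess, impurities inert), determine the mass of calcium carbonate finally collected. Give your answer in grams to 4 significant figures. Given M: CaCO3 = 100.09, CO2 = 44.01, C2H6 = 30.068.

1367 g

Pure C2H6 = 575.0 × 0.6842 = 393.42 g.
n(C2H6) = 393.42 / 30.068 = 13.084 mol.
Step 1 (C2H6:CO2 = 2:4): theoretical n(CO2) = 26.168 mol; at 69.32% yield, n(CO2) = 18.140 mol.
Step 2 (CO2:CaCO3 = 1:1): theoretical n(CaCO3) = 18.140 mol, so theoretical mass = 18.140 × 100.09 = 1815.6 g.
At 75.28% yield, actual mass of CaCO3 = 1815.6 × 0.7528 = 1366.8 g.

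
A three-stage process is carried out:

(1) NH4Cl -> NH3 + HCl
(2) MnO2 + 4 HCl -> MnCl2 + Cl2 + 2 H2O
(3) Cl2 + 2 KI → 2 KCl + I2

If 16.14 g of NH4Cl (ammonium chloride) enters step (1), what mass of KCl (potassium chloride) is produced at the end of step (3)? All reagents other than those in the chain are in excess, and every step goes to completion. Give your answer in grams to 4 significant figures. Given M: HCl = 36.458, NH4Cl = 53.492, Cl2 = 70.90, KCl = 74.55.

11.25 g

n(NH4Cl) = 16.14 / 53.492 = 0.30173 mol.
Reaction (1): NH4Cl→HCl ratio 1:1 ⇒ n(HCl) = 0.30173 mol.
Reaction (2): HCl→Cl2 ratio 4:1 ⇒ n(Cl2) = 0.075432 mol.
Reaction (3): Cl2→KCl ratio 1:2 ⇒ n(KCl) = 0.15086 mol.
Mass of KCl = 0.15086 × 74.55 = 11.247 g.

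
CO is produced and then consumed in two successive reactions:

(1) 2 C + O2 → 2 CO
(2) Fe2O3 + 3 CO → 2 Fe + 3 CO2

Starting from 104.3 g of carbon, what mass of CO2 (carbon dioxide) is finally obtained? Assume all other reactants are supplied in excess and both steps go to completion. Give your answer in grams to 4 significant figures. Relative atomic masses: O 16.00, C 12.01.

382.2 g

M(C) = 12.01 g/mol.
M(CO2) = 12.01 + 2(16.00) = 44.01 g/mol.
n(C) = 104.30 / 12.01 = 8.6844 mol.
Step 1 gives a 2:2 ratio of C to CO, so n(CO) = 8.6844 mol.
In step 2 the CO:CO2 ratio is 3:3, so n(CO2) = 8.6844 mol.
Mass of CO2 = 8.6844 × 44.01 = 382.20 g.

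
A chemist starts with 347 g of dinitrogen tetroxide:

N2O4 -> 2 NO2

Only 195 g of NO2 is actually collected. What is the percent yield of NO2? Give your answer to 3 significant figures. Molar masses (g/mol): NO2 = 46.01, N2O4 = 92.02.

56.2 %

n(N2O4) = 347.0 g / 92.02 g/mol = 3.771 mol.
From the equation the N2O4:NO2 mole ratio is 1:2, so n(NO2) = 3.771 × 2/1 = 7.542 mol.
Mass of NO2 = 7.542 mol × 46.01 g/mol = 347.0 g.
This is the theoretical yield. Percent yield = 195 g / 347.0 g × 100% = 56.20%.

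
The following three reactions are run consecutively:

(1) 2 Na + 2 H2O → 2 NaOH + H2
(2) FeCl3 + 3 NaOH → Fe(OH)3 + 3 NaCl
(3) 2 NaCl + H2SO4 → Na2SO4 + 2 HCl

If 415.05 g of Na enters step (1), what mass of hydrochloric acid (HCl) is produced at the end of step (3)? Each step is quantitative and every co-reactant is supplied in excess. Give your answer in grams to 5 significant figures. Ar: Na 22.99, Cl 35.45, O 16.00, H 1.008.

M(Na) = 22.99 g/mol.
M(HCl) = 1.008 + 35.45 = 36.458 g/mol.
n(Na) = 415.05 / 22.99 = 18.0535 mol.
Reaction (1): Na→NaOH ratio 2:2 ⇒ n(NaOH) = 18.0535 mol.
Reaction (2): NaOH→NaCl ratio 3:3 ⇒ n(NaCl) = 18.0535 mol.
Reaction (3): NaCl→HCl ratio 2:2 ⇒ n(HCl) = 18.0535 mol.
Mass of HCl = 18.0535 × 36.458 = 658.195 g.

658.19 g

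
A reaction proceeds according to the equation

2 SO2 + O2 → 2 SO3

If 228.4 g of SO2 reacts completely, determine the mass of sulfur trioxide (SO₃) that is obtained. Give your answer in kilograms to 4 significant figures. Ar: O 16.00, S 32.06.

0.2854 kg

M(SO2) = 32.06 + 2(16.00) = 64.06 g/mol.
M(SO3) = 32.06 + 3(16.00) = 80.06 g/mol.
n(SO2) = 228.40 g / 64.06 g/mol = 3.5654 mol.
From the equation the SO2:SO3 mole ratio is 2:2, so n(SO3) = 3.5654 × 2/2 = 3.5654 mol.
Mass of SO3 = 3.5654 mol × 80.06 g/mol = 285.45 g.
Converting to kg: 285.45 g = 0.2854 kg.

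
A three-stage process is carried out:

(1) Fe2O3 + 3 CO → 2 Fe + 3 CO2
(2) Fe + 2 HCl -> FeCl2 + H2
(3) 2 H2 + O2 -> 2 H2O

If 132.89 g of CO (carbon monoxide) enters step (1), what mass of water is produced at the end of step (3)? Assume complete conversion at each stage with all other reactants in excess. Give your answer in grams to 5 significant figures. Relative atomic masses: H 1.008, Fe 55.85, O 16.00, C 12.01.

56.983 g

M(CO) = 12.01 + 16.00 = 28.01 g/mol.
M(H2O) = 2(1.008) + 16.00 = 18.016 g/mol.
n(CO) = 132.89 / 28.01 = 4.74438 mol.
Reaction (1): CO→Fe ratio 3:2 ⇒ n(Fe) = 3.16292 mol.
Reaction (2): Fe→H2 ratio 1:1 ⇒ n(H2) = 3.16292 mol.
Reaction (3): H2→H2O ratio 2:2 ⇒ n(H2O) = 3.16292 mol.
Mass of H2O = 3.16292 × 18.016 = 56.9831 g.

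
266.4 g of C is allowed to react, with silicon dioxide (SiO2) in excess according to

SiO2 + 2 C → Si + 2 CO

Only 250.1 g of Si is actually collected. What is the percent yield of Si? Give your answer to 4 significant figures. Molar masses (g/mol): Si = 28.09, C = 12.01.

n(C) = 266.40 g / 12.01 g/mol = 22.182 mol.
From the equation the C:Si mole ratio is 2:1, so n(Si) = 22.182 × 1/2 = 11.091 mol.
Mass of Si = 11.091 mol × 28.09 g/mol = 311.54 g.
This is the theoretical yield. Percent yield = 250.1 g / 311.54 g × 100% = 80.279%.

80.28 %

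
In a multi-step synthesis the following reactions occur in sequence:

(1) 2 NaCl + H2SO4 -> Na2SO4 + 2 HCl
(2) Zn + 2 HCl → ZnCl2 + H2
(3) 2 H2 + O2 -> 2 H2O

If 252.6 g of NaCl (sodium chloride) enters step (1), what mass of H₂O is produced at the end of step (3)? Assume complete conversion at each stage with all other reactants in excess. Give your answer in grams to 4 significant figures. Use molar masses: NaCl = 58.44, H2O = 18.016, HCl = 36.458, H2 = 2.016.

38.94 g

n(NaCl) = 252.6 / 58.44 = 4.3224 mol.
Reaction (1): NaCl→HCl ratio 2:2 ⇒ n(HCl) = 4.3224 mol.
Reaction (2): HCl→H2 ratio 2:1 ⇒ n(H2) = 2.1612 mol.
Reaction (3): H2→H2O ratio 2:2 ⇒ n(H2O) = 2.1612 mol.
Mass of H2O = 2.1612 × 18.016 = 38.936 g.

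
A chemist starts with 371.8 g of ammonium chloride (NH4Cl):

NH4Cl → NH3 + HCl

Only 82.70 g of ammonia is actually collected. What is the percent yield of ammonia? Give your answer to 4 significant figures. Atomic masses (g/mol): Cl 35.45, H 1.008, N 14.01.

69.85 %

M(NH4Cl) = 14.01 + 4(1.008) + 35.45 = 53.492 g/mol.
M(NH3) = 14.01 + 3(1.008) = 17.034 g/mol.
n(NH4Cl) = 371.80 g / 53.492 g/mol = 6.9506 mol.
From the equation the NH4Cl:NH3 mole ratio is 1:1, so n(NH3) = 6.9506 × 1/1 = 6.9506 mol.
Mass of NH3 = 6.9506 mol × 17.034 g/mol = 118.40 g.
This is the theoretical yield. Percent yield = 82.70 g / 118.40 g × 100% = 69.850%.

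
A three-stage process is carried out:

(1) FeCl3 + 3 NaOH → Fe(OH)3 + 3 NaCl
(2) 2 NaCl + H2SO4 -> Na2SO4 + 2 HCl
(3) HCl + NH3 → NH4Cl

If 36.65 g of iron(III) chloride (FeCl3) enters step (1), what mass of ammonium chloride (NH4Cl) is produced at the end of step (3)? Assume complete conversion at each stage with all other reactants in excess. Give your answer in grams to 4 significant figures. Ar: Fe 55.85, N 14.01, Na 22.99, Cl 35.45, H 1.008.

M(FeCl3) = 55.85 + 3(35.45) = 162.20 g/mol.
M(NH4Cl) = 14.01 + 4(1.008) + 35.45 = 53.492 g/mol.
n(FeCl3) = 36.65 / 162.20 = 0.22596 mol.
Reaction (1): FeCl3→NaCl ratio 1:3 ⇒ n(NaCl) = 0.67787 mol.
Reaction (2): NaCl→HCl ratio 2:2 ⇒ n(HCl) = 0.67787 mol.
Reaction (3): HCl→NH4Cl ratio 1:1 ⇒ n(NH4Cl) = 0.67787 mol.
Mass of NH4Cl = 0.67787 × 53.492 = 36.260 g.

36.26 g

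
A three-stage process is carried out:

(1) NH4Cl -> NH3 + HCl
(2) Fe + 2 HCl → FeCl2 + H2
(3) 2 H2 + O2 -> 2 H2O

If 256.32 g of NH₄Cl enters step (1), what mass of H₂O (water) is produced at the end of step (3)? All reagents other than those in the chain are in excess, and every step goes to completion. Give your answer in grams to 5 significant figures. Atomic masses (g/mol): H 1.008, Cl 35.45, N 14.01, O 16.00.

M(NH4Cl) = 14.01 + 4(1.008) + 35.45 = 53.492 g/mol.
M(H2O) = 2(1.008) + 16.00 = 18.016 g/mol.
n(NH4Cl) = 256.32 / 53.492 = 4.79174 mol.
Reaction (1): NH4Cl→HCl ratio 1:1 ⇒ n(HCl) = 4.79174 mol.
Reaction (2): HCl→H2 ratio 2:1 ⇒ n(H2) = 2.39587 mol.
Reaction (3): H2→H2O ratio 2:2 ⇒ n(H2O) = 2.39587 mol.
Mass of H2O = 2.39587 × 18.016 = 43.1640 g.

43.164 g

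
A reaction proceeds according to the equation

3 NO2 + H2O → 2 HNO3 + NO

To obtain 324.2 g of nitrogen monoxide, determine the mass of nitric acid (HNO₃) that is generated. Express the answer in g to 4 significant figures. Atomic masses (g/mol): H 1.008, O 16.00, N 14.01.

1362 g

M(NO) = 14.01 + 16.00 = 30.01 g/mol.
M(HNO3) = 1.008 + 14.01 + 3(16.00) = 63.018 g/mol.
n(NO) = 324.20 g / 30.01 g/mol = 10.803 mol.
From the equation the NO:HNO3 mole ratio is 1:2, so n(HNO3) = 10.803 × 2/1 = 21.606 mol.
Mass of HNO3 = 21.606 mol × 63.018 g/mol = 1361.6 g.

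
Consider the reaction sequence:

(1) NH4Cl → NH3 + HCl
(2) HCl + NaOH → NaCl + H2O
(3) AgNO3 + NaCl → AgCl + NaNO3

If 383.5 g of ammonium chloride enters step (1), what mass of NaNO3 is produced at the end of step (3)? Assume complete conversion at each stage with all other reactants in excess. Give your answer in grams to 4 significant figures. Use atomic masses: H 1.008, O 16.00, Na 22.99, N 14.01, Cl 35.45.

M(NH4Cl) = 14.01 + 4(1.008) + 35.45 = 53.492 g/mol.
M(NaNO3) = 22.99 + 14.01 + 3(16.00) = 85.00 g/mol.
n(NH4Cl) = 383.5 / 53.492 = 7.1693 mol.
Reaction (1): NH4Cl→HCl ratio 1:1 ⇒ n(HCl) = 7.1693 mol.
Reaction (2): HCl→NaCl ratio 1:1 ⇒ n(NaCl) = 7.1693 mol.
Reaction (3): NaCl→NaNO3 ratio 1:1 ⇒ n(NaNO3) = 7.1693 mol.
Mass of NaNO3 = 7.1693 × 85.00 = 609.39 g.

609.4 g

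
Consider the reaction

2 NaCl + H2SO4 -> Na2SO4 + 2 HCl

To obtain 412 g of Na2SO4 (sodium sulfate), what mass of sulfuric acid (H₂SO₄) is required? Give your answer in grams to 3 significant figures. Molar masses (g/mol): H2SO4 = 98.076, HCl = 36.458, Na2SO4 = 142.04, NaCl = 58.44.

284 g

n(Na2SO4) = 412.0 g / 142.04 g/mol = 2.901 mol.
From the equation the Na2SO4:H2SO4 mole ratio is 1:1, so n(H2SO4) = 2.901 × 1/1 = 2.901 mol.
Mass of H2SO4 = 2.901 mol × 98.076 g/mol = 284.5 g.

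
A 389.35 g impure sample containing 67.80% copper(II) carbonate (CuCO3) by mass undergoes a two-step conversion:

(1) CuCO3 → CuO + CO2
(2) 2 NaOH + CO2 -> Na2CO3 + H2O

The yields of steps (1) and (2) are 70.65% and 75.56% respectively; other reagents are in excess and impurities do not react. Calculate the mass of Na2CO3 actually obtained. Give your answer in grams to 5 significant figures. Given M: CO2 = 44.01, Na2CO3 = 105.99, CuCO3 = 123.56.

Pure CuCO3 = 389.35 × 0.6780 = 263.979 g.
n(CuCO3) = 263.979 / 123.56 = 2.13645 mol.
Step 1 (CuCO3:CO2 = 1:1): theoretical n(CO2) = 2.13645 mol; at 70.65% yield, n(CO2) = 1.50940 mol.
Step 2 (CO2:Na2CO3 = 1:1): theoretical n(Na2CO3) = 1.50940 mol, so theoretical mass = 1.50940 × 105.99 = 159.981 g.
At 75.56% yield, actual mass of Na2CO3 = 159.981 × 0.7556 = 120.882 g.

120.88 g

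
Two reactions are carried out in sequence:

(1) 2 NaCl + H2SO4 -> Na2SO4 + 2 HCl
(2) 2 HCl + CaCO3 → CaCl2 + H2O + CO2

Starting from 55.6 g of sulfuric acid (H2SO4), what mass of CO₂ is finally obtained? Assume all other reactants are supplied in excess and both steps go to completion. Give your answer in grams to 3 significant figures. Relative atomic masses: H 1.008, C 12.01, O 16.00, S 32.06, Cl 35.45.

24.9 g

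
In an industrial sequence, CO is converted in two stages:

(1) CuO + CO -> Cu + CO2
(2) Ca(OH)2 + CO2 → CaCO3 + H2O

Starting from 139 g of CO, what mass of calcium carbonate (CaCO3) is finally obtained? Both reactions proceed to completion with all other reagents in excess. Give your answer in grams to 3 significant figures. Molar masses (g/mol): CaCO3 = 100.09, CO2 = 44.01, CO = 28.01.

n(CO) = 139.0 / 28.01 = 4.963 mol.
Step 1 gives a 1:1 ratio of CO to CO2, so n(CO2) = 4.963 mol.
In step 2 the CO2:CaCO3 ratio is 1:1, so n(CaCO3) = 4.963 mol.
Mass of CaCO3 = 4.963 × 100.09 = 496.7 g.

497 g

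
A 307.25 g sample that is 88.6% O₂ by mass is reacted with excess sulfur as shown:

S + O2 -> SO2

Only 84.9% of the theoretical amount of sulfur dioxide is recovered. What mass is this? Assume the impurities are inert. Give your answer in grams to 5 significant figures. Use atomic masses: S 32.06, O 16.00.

Pure O2 available = 307.25 g × 0.886 = 272.224 g.
M(O2) = 2(16.00) = 32.00 g/mol.
M(SO2) = 32.06 + 2(16.00) = 64.06 g/mol.
n(O2) = 272.224 g / 32.00 g/mol = 8.50698 mol.
From the equation the O2:SO2 mole ratio is 1:1, so n(SO2) = 8.50698 × 1/1 = 8.50698 mol.
Mass of SO2 = 8.50698 mol × 64.06 g/mol = 544.957 g.
Actual mass collected = 544.957 g × 0.849 = 462.669 g.

462.67 g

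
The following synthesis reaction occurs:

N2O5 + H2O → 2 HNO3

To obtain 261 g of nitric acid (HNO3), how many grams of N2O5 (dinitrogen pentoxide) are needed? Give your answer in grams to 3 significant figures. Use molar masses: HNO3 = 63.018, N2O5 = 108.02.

224 g

n(HNO3) = 261.0 g / 63.018 g/mol = 4.142 mol.
From the equation the HNO3:N2O5 mole ratio is 2:1, so n(N2O5) = 4.142 × 1/2 = 2.071 mol.
Mass of N2O5 = 2.071 mol × 108.02 g/mol = 223.7 g.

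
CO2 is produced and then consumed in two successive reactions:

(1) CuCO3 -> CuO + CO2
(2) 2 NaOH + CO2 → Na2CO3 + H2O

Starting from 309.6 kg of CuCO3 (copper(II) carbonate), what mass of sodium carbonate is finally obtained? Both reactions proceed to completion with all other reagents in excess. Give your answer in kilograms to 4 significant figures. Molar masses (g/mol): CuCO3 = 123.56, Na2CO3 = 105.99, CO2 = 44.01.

309.6 kg = 309600 g.
n(CuCO3) = 309600 / 123.56 = 2505.7 mol.
Step 1 gives a 1:1 ratio of CuCO3 to CO2, so n(CO2) = 2505.7 mol.
In step 2 the CO2:Na2CO3 ratio is 1:1, so n(Na2CO3) = 2505.7 mol.
Mass of Na2CO3 = 2505.7 × 105.99 = 265580 g = 265.6 kg.

265.6 kg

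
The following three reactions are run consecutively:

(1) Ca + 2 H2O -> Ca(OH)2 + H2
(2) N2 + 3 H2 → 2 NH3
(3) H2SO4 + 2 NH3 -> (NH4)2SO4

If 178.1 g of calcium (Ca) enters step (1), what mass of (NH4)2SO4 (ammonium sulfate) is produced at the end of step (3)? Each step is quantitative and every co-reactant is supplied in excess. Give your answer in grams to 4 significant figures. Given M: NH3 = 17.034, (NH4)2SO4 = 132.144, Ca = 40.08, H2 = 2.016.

195.7 g

n(Ca) = 178.1 / 40.08 = 4.4436 mol.
Reaction (1): Ca→H2 ratio 1:1 ⇒ n(H2) = 4.4436 mol.
Reaction (2): H2→NH3 ratio 3:2 ⇒ n(NH3) = 2.9624 mol.
Reaction (3): NH3→(NH4)2SO4 ratio 2:1 ⇒ n((NH4)2SO4) = 1.4812 mol.
Mass of (NH4)2SO4 = 1.4812 × 132.144 = 195.73 g.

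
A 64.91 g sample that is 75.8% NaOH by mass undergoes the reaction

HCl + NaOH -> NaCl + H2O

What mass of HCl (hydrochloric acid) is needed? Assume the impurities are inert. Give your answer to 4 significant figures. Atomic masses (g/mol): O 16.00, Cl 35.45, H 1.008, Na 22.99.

44.85 g

Mass of pure NaOH = 64.91 g × 0.758 = 49.202 g.
M(NaOH) = 22.99 + 16.00 + 1.008 = 39.998 g/mol.
M(HCl) = 1.008 + 35.45 = 36.458 g/mol.
n(NaOH) = 49.202 g / 39.998 g/mol = 1.2301 mol.
From the equation the NaOH:HCl mole ratio is 1:1, so n(HCl) = 1.2301 × 1/1 = 1.2301 mol.
Mass of HCl = 1.2301 mol × 36.458 g/mol = 44.847 g.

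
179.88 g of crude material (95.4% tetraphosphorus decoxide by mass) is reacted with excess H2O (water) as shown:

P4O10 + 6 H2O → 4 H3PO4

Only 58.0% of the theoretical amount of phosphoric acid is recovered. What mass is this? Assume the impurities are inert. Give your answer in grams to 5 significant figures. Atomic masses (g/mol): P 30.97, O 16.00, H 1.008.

137.43 g

Pure P4O10 available = 179.88 g × 0.954 = 171.606 g.
M(P4O10) = 4(30.97) + 10(16.00) = 283.88 g/mol.
M(H3PO4) = 3(1.008) + 30.97 + 4(16.00) = 97.994 g/mol.
n(P4O10) = 171.606 g / 283.88 g/mol = 0.604500 mol.
From the equation the P4O10:H3PO4 mole ratio is 1:4, so n(H3PO4) = 0.604500 × 4/1 = 2.41800 mol.
Mass of H3PO4 = 2.41800 mol × 97.994 g/mol = 236.950 g.
Actual mass collected = 236.950 g × 0.580 = 137.431 g.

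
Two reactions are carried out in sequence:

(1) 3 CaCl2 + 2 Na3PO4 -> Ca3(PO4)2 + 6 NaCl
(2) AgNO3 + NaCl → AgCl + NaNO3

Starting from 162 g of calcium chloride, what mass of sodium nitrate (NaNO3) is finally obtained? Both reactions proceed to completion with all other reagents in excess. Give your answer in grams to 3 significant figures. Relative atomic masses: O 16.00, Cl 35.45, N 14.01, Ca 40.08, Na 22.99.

248 g

M(CaCl2) = 40.08 + 2(35.45) = 110.98 g/mol.
M(NaNO3) = 22.99 + 14.01 + 3(16.00) = 85.00 g/mol.
n(CaCl2) = 162.0 / 110.98 = 1.460 mol.
Step 1 gives a 3:6 ratio of CaCl2 to NaCl, so n(NaCl) = 2.919 mol.
In step 2 the NaCl:NaNO3 ratio is 1:1, so n(NaNO3) = 2.919 mol.
Mass of NaNO3 = 2.919 × 85.00 = 248.2 g.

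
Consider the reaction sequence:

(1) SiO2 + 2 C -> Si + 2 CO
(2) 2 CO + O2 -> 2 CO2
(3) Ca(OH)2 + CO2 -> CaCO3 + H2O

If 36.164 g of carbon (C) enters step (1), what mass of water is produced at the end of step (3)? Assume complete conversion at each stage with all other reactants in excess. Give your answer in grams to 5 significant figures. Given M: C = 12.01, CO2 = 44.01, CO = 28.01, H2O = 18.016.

n(C) = 36.164 / 12.01 = 3.01116 mol.
Reaction (1): C→CO ratio 2:2 ⇒ n(CO) = 3.01116 mol.
Reaction (2): CO→CO2 ratio 2:2 ⇒ n(CO2) = 3.01116 mol.
Reaction (3): CO2→H2O ratio 1:1 ⇒ n(H2O) = 3.01116 mol.
Mass of H2O = 3.01116 × 18.016 = 54.2490 g.

54.249 g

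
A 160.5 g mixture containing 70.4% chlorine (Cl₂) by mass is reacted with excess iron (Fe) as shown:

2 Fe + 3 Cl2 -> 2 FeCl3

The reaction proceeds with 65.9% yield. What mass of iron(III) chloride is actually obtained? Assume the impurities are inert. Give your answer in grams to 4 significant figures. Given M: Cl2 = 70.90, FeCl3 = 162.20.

113.6 g

Pure Cl2 available = 160.5 g × 0.704 = 112.99 g.
n(Cl2) = 112.99 g / 70.90 g/mol = 1.5937 mol.
From the equation the Cl2:FeCl3 mole ratio is 3:2, so n(FeCl3) = 1.5937 × 2/3 = 1.0625 mol.
Mass of FeCl3 = 1.0625 mol × 162.20 g/mol = 172.33 g.
Actual mass collected = 172.33 g × 0.659 = 113.57 g.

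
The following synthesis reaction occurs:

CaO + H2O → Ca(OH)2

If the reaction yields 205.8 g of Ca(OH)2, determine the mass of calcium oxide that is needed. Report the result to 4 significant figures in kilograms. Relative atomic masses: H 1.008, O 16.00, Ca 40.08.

M(Ca(OH)2) = 40.08 + 2(16.00) + 2(1.008) = 74.096 g/mol.
M(CaO) = 40.08 + 16.00 = 56.08 g/mol.
n(Ca(OH)2) = 205.80 g / 74.096 g/mol = 2.7775 mol.
From the equation the Ca(OH)2:CaO mole ratio is 1:1, so n(CaO) = 2.7775 × 1/1 = 2.7775 mol.
Mass of CaO = 2.7775 mol × 56.08 g/mol = 155.76 g.
Converting to kg: 155.76 g = 0.1558 kg.

0.1558 kg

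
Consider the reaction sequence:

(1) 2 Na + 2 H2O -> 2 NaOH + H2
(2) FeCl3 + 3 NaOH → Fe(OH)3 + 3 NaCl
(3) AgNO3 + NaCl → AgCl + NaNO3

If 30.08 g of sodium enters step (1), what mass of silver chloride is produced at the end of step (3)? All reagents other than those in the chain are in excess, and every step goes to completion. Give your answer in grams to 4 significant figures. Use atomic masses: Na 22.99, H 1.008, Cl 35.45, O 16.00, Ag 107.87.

M(Na) = 22.99 g/mol.
M(AgCl) = 107.87 + 35.45 = 143.32 g/mol.
n(Na) = 30.08 / 22.99 = 1.3084 mol.
Reaction (1): Na→NaOH ratio 2:2 ⇒ n(NaOH) = 1.3084 mol.
Reaction (2): NaOH→NaCl ratio 3:3 ⇒ n(NaCl) = 1.3084 mol.
Reaction (3): NaCl→AgCl ratio 1:1 ⇒ n(AgCl) = 1.3084 mol.
Mass of AgCl = 1.3084 × 143.32 = 187.52 g.

187.5 g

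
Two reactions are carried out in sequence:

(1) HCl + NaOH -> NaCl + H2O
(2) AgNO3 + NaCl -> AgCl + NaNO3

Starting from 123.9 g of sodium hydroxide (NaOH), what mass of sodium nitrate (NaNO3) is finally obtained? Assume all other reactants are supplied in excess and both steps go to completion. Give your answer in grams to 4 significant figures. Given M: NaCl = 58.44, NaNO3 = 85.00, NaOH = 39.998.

263.3 g

n(NaOH) = 123.90 / 39.998 = 3.0977 mol.
Step 1 gives a 1:1 ratio of NaOH to NaCl, so n(NaCl) = 3.0977 mol.
In step 2 the NaCl:NaNO3 ratio is 1:1, so n(NaNO3) = 3.0977 mol.
Mass of NaNO3 = 3.0977 × 85.00 = 263.30 g.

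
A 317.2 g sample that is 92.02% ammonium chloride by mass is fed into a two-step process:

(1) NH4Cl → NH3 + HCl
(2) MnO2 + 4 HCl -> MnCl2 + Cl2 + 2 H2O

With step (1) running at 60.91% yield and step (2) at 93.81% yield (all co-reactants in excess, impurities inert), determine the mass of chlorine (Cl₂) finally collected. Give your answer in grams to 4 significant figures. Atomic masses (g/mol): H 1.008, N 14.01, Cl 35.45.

Pure NH4Cl = 317.2 × 0.9202 = 291.89 g.
M(NH4Cl) = 14.01 + 4(1.008) + 35.45 = 53.492 g/mol.
M(Cl2) = 2(35.45) = 70.90 g/mol.
n(NH4Cl) = 291.89 / 53.492 = 5.4567 mol.
Step 1 (NH4Cl:HCl = 1:1): theoretical n(HCl) = 5.4567 mol; at 60.91% yield, n(HCl) = 3.3236 mol.
Step 2 (HCl:Cl2 = 4:1): theoretical n(Cl2) = 0.83091 mol, so theoretical mass = 0.83091 × 70.90 = 58.912 g.
At 93.81% yield, actual mass of Cl2 = 58.912 × 0.9381 = 55.265 g.

55.27 g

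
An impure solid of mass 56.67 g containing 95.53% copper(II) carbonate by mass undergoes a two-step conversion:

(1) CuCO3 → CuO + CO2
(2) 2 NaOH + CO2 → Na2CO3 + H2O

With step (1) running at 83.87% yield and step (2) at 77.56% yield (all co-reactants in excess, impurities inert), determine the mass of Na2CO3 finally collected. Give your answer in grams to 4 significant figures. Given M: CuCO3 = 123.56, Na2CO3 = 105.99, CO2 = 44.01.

30.21 g

Pure CuCO3 = 56.67 × 0.9553 = 54.137 g.
n(CuCO3) = 54.137 / 123.56 = 0.43814 mol.
Step 1 (CuCO3:CO2 = 1:1): theoretical n(CO2) = 0.43814 mol; at 83.87% yield, n(CO2) = 0.36747 mol.
Step 2 (CO2:Na2CO3 = 1:1): theoretical n(Na2CO3) = 0.36747 mol, so theoretical mass = 0.36747 × 105.99 = 38.948 g.
At 77.56% yield, actual mass of Na2CO3 = 38.948 × 0.7756 = 30.208 g.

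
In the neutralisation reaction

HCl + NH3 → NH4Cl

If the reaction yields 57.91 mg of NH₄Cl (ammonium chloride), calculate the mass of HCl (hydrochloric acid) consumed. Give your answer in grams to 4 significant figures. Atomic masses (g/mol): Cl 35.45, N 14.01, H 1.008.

0.03947 g

M(NH4Cl) = 14.01 + 4(1.008) + 35.45 = 53.492 g/mol.
M(HCl) = 1.008 + 35.45 = 36.458 g/mol.
Convert: 57.91 mg = 0.057910 g.
n(NH4Cl) = 0.057910 g / 53.492 g/mol = 0.0010826 mol.
From the equation the NH4Cl:HCl mole ratio is 1:1, so n(HCl) = 0.0010826 × 1/1 = 0.0010826 mol.
Mass of HCl = 0.0010826 mol × 36.458 g/mol = 0.039469 g.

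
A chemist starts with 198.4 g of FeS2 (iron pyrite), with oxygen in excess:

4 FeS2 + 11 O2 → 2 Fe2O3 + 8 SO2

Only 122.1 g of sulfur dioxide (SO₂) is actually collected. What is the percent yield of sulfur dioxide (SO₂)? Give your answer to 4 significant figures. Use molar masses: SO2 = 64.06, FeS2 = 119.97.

n(FeS2) = 198.40 g / 119.97 g/mol = 1.6537 mol.
From the equation the FeS2:SO2 mole ratio is 4:8, so n(SO2) = 1.6537 × 8/4 = 3.3075 mol.
Mass of SO2 = 3.3075 mol × 64.06 g/mol = 211.88 g.
This is the theoretical yield. Percent yield = 122.1 g / 211.88 g × 100% = 57.627%.

57.63 %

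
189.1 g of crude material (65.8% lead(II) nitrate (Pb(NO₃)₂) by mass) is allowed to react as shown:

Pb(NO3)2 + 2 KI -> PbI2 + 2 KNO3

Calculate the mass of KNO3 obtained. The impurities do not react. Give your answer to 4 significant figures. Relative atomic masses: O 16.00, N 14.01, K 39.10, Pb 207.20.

Mass of pure Pb(NO3)2 = 189.1 g × 0.658 = 124.43 g.
M(Pb(NO3)2) = 207.20 + 2(14.01) + 6(16.00) = 331.22 g/mol.
M(KNO3) = 39.10 + 14.01 + 3(16.00) = 101.11 g/mol.
n(Pb(NO3)2) = 124.43 g / 331.22 g/mol = 0.37567 mol.
From the equation the Pb(NO3)2:KNO3 mole ratio is 1:2, so n(KNO3) = 0.37567 × 2/1 = 0.75133 mol.
Mass of KNO3 = 0.75133 mol × 101.11 g/mol = 75.967 g.

75.97 g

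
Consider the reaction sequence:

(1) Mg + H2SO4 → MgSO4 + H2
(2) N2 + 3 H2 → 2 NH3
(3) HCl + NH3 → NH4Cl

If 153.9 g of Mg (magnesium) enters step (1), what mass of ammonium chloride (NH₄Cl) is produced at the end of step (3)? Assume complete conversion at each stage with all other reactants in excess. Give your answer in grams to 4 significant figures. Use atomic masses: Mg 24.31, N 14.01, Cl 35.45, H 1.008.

225.8 g

M(Mg) = 24.31 g/mol.
M(NH4Cl) = 14.01 + 4(1.008) + 35.45 = 53.492 g/mol.
n(Mg) = 153.9 / 24.31 = 6.3307 mol.
Reaction (1): Mg→H2 ratio 1:1 ⇒ n(H2) = 6.3307 mol.
Reaction (2): H2→NH3 ratio 3:2 ⇒ n(NH3) = 4.2205 mol.
Reaction (3): NH3→NH4Cl ratio 1:1 ⇒ n(NH4Cl) = 4.2205 mol.
Mass of NH4Cl = 4.2205 × 53.492 = 225.76 g.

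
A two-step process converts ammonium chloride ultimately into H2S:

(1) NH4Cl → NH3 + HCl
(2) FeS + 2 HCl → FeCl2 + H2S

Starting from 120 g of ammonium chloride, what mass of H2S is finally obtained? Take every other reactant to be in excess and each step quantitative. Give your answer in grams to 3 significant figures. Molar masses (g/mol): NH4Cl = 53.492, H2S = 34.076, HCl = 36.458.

n(NH4Cl) = 120.0 / 53.492 = 2.243 mol.
Step 1 gives a 1:1 ratio of NH4Cl to HCl, so n(HCl) = 2.243 mol.
In step 2 the HCl:H2S ratio is 2:1, so n(H2S) = 1.122 mol.
Mass of H2S = 1.122 × 34.076 = 38.22 g.

38.2 g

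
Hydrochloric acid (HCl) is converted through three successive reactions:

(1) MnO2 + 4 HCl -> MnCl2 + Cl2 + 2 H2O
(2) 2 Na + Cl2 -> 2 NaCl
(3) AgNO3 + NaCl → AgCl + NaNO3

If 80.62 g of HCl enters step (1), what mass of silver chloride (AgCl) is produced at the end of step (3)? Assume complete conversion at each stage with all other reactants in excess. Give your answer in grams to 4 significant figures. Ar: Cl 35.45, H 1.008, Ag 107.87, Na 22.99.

158.5 g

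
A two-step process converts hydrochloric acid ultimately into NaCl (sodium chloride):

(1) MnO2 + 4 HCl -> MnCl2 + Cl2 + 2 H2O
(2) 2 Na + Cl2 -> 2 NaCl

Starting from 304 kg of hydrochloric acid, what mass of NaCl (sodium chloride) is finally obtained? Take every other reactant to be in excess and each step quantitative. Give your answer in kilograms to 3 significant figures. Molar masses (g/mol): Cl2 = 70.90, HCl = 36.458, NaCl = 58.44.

304 kg = 304000 g.
n(HCl) = 304000 / 36.458 = 8338 mol.
Step 1 gives a 4:1 ratio of HCl to Cl2, so n(Cl2) = 2085 mol.
In step 2 the Cl2:NaCl ratio is 1:2, so n(NaCl) = 4169 mol.
Mass of NaCl = 4169 × 58.44 = 243600 g = 244 kg.

244 kg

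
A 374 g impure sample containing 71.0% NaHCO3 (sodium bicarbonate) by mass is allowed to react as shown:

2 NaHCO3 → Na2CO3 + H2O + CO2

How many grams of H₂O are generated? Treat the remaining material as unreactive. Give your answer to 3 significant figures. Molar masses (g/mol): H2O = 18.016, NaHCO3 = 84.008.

28.5 g

Mass of pure NaHCO3 = 374 g × 0.710 = 265.5 g.
n(NaHCO3) = 265.5 g / 84.008 g/mol = 3.161 mol.
From the equation the NaHCO3:H2O mole ratio is 2:1, so n(H2O) = 3.161 × 1/2 = 1.580 mol.
Mass of H2O = 1.580 mol × 18.016 g/mol = 28.47 g.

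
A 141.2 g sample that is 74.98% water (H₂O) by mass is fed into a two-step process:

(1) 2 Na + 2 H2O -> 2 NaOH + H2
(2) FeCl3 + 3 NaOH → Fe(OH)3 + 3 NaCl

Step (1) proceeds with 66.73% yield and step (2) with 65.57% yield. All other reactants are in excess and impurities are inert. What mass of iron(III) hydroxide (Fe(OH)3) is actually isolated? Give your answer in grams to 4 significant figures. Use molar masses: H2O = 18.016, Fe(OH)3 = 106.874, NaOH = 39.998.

Pure H2O = 141.2 × 0.7498 = 105.87 g.
n(H2O) = 105.87 / 18.016 = 5.8765 mol.
Step 1 (H2O:NaOH = 2:2): theoretical n(NaOH) = 5.8765 mol; at 66.73% yield, n(NaOH) = 3.9214 mol.
Step 2 (NaOH:Fe(OH)3 = 3:1): theoretical n(Fe(OH)3) = 1.3071 mol, so theoretical mass = 1.3071 × 106.874 = 139.70 g.
At 65.57% yield, actual mass of Fe(OH)3 = 139.70 × 0.6557 = 91.601 g.

91.60 g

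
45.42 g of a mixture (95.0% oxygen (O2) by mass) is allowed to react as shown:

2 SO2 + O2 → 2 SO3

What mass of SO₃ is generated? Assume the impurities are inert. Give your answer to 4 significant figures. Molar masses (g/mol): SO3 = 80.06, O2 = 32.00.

215.9 g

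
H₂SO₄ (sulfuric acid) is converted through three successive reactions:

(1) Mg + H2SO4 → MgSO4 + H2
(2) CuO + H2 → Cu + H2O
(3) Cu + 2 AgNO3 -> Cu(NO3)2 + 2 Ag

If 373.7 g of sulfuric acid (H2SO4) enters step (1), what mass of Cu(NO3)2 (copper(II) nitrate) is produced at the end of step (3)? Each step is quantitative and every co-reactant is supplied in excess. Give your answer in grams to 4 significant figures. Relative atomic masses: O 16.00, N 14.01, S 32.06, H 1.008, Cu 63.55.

714.7 g

M(H2SO4) = 2(1.008) + 32.06 + 4(16.00) = 98.076 g/mol.
M(Cu(NO3)2) = 63.55 + 2(14.01) + 6(16.00) = 187.57 g/mol.
n(H2SO4) = 373.7 / 98.076 = 3.8103 mol.
Reaction (1): H2SO4→H2 ratio 1:1 ⇒ n(H2) = 3.8103 mol.
Reaction (2): H2→Cu ratio 1:1 ⇒ n(Cu) = 3.8103 mol.
Reaction (3): Cu→Cu(NO3)2 ratio 1:1 ⇒ n(Cu(NO3)2) = 3.8103 mol.
Mass of Cu(NO3)2 = 3.8103 × 187.57 = 714.70 g.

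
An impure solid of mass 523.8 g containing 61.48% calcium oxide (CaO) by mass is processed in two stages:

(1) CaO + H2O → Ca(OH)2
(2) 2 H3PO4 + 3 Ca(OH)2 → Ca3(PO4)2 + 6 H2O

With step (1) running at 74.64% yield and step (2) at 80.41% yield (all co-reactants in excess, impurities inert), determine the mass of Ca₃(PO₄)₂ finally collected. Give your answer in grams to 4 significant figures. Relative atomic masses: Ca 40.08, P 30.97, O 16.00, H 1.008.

Pure CaO = 523.8 × 0.6148 = 322.03 g.
M(CaO) = 40.08 + 16.00 = 56.08 g/mol.
M(Ca3(PO4)2) = 3(40.08) + 2(30.97) + 8(16.00) = 310.18 g/mol.
n(CaO) = 322.03 / 56.08 = 5.7424 mol.
Step 1 (CaO:Ca(OH)2 = 1:1): theoretical n(Ca(OH)2) = 5.7424 mol; at 74.64% yield, n(Ca(OH)2) = 4.2861 mol.
Step 2 (Ca(OH)2:Ca3(PO4)2 = 3:1): theoretical n(Ca3(PO4)2) = 1.4287 mol, so theoretical mass = 1.4287 × 310.18 = 443.15 g.
At 80.41% yield, actual mass of Ca3(PO4)2 = 443.15 × 0.8041 = 356.34 g.

356.3 g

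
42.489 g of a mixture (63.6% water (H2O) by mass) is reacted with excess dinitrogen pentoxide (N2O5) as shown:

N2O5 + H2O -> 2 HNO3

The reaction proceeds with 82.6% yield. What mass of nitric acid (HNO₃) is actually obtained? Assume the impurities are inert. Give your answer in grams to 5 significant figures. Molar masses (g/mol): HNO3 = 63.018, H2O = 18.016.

Pure H2O available = 42.489 g × 0.636 = 27.0230 g.
n(H2O) = 27.0230 g / 18.016 g/mol = 1.49994 mol.
From the equation the H2O:HNO3 mole ratio is 1:2, so n(HNO3) = 1.49994 × 2/1 = 2.99989 mol.
Mass of HNO3 = 2.99989 mol × 63.018 g/mol = 189.047 g.
Actual mass collected = 189.047 g × 0.826 = 156.153 g.

156.15 g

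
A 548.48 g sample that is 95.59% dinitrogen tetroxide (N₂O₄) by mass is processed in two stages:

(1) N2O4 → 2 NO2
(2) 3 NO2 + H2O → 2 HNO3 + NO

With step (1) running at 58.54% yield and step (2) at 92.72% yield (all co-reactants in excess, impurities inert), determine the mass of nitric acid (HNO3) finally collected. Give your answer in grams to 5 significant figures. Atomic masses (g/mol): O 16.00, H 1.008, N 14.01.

259.85 g

Pure N2O4 = 548.48 × 0.9559 = 524.292 g.
M(N2O4) = 2(14.01) + 4(16.00) = 92.02 g/mol.
M(HNO3) = 1.008 + 14.01 + 3(16.00) = 63.018 g/mol.
n(N2O4) = 524.292 / 92.02 = 5.69759 mol.
Step 1 (N2O4:NO2 = 1:2): theoretical n(NO2) = 11.3952 mol; at 58.54% yield, n(NO2) = 6.67074 mol.
Step 2 (NO2:HNO3 = 3:2): theoretical n(HNO3) = 4.44716 mol, so theoretical mass = 4.44716 × 63.018 = 280.251 g.
At 92.72% yield, actual mass of HNO3 = 280.251 × 0.9272 = 259.849 g.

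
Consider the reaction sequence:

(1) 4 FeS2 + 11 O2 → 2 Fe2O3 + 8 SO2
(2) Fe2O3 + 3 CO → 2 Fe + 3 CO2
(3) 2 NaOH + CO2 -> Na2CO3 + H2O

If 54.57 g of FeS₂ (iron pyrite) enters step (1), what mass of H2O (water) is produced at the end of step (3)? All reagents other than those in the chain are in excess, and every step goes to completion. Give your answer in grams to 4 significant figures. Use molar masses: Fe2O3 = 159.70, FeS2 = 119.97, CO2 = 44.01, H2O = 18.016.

12.29 g

n(FeS2) = 54.57 / 119.97 = 0.45486 mol.
Reaction (1): FeS2→Fe2O3 ratio 4:2 ⇒ n(Fe2O3) = 0.22743 mol.
Reaction (2): Fe2O3→CO2 ratio 1:3 ⇒ n(CO2) = 0.68230 mol.
Reaction (3): CO2→H2O ratio 1:1 ⇒ n(H2O) = 0.68230 mol.
Mass of H2O = 0.68230 × 18.016 = 12.292 g.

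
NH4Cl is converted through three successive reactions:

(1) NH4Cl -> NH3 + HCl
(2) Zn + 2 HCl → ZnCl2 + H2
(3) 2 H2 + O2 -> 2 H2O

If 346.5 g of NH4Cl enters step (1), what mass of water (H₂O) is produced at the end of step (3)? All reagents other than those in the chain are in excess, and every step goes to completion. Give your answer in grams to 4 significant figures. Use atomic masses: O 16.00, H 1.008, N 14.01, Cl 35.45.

58.35 g

M(NH4Cl) = 14.01 + 4(1.008) + 35.45 = 53.492 g/mol.
M(H2O) = 2(1.008) + 16.00 = 18.016 g/mol.
n(NH4Cl) = 346.5 / 53.492 = 6.4776 mol.
Reaction (1): NH4Cl→HCl ratio 1:1 ⇒ n(HCl) = 6.4776 mol.
Reaction (2): HCl→H2 ratio 2:1 ⇒ n(H2) = 3.2388 mol.
Reaction (3): H2→H2O ratio 2:2 ⇒ n(H2O) = 3.2388 mol.
Mass of H2O = 3.2388 × 18.016 = 58.350 g.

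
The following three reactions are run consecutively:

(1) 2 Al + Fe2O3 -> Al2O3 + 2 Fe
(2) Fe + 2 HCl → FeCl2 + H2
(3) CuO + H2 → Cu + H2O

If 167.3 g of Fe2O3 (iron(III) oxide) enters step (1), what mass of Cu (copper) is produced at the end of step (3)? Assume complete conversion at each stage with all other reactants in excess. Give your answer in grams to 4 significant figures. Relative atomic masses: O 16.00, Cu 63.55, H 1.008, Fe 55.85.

133.1 g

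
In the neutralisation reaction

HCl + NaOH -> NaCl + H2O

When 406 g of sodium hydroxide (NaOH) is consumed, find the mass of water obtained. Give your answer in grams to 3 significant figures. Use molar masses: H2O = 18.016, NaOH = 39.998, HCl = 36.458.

n(NaOH) = 406.0 g / 39.998 g/mol = 10.15 mol.
From the equation the NaOH:H2O mole ratio is 1:1, so n(H2O) = 10.15 × 1/1 = 10.15 mol.
Mass of H2O = 10.15 mol × 18.016 g/mol = 182.9 g.

183 g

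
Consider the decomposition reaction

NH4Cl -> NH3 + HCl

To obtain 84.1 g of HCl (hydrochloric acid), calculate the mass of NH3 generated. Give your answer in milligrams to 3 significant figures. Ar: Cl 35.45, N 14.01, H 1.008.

39300 mg

M(HCl) = 1.008 + 35.45 = 36.458 g/mol.
M(NH3) = 14.01 + 3(1.008) = 17.034 g/mol.
n(HCl) = 84.10 g / 36.458 g/mol = 2.307 mol.
From the equation the HCl:NH3 mole ratio is 1:1, so n(NH3) = 2.307 × 1/1 = 2.307 mol.
Mass of NH3 = 2.307 mol × 17.034 g/mol = 39.29 g.
Converting to mg: 39.29 g = 39300 mg.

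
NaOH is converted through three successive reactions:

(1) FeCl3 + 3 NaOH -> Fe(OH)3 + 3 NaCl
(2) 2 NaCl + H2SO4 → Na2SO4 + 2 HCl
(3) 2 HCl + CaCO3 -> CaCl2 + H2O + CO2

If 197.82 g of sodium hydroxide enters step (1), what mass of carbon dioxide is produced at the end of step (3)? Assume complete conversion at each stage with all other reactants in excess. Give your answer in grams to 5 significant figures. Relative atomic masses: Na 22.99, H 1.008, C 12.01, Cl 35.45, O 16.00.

108.83 g

M(NaOH) = 22.99 + 16.00 + 1.008 = 39.998 g/mol.
M(CO2) = 12.01 + 2(16.00) = 44.01 g/mol.
n(NaOH) = 197.82 / 39.998 = 4.94575 mol.
Reaction (1): NaOH→NaCl ratio 3:3 ⇒ n(NaCl) = 4.94575 mol.
Reaction (2): NaCl→HCl ratio 2:2 ⇒ n(HCl) = 4.94575 mol.
Reaction (3): HCl→CO2 ratio 2:1 ⇒ n(CO2) = 2.47287 mol.
Mass of CO2 = 2.47287 × 44.01 = 108.831 g.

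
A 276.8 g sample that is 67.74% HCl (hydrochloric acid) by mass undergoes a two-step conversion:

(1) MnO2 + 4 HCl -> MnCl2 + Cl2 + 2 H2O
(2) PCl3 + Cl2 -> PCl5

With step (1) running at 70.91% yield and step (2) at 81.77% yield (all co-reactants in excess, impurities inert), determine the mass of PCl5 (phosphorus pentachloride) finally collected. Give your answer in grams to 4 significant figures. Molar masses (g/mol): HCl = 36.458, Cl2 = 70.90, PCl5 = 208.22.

Pure HCl = 276.8 × 0.6774 = 187.50 g.
n(HCl) = 187.50 / 36.458 = 5.1430 mol.
Step 1 (HCl:Cl2 = 4:1): theoretical n(Cl2) = 1.2858 mol; at 70.91% yield, n(Cl2) = 0.91173 mol.
Step 2 (Cl2:PCl5 = 1:1): theoretical n(PCl5) = 0.91173 mol, so theoretical mass = 0.91173 × 208.22 = 189.84 g.
At 81.77% yield, actual mass of PCl5 = 189.84 × 0.8177 = 155.23 g.

155.2 g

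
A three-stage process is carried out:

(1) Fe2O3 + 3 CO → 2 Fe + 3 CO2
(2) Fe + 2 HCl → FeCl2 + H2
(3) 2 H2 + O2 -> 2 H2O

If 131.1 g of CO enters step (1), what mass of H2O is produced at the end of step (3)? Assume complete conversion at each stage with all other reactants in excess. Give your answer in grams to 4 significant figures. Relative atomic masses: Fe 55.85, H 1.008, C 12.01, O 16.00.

M(CO) = 12.01 + 16.00 = 28.01 g/mol.
M(H2O) = 2(1.008) + 16.00 = 18.016 g/mol.
n(CO) = 131.1 / 28.01 = 4.6805 mol.
Reaction (1): CO→Fe ratio 3:2 ⇒ n(Fe) = 3.1203 mol.
Reaction (2): Fe→H2 ratio 1:1 ⇒ n(H2) = 3.1203 mol.
Reaction (3): H2→H2O ratio 2:2 ⇒ n(H2O) = 3.1203 mol.
Mass of H2O = 3.1203 × 18.016 = 56.216 g.

56.22 g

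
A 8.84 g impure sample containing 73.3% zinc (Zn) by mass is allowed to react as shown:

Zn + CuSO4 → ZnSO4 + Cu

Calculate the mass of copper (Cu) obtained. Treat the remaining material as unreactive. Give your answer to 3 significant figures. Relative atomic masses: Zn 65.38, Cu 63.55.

Mass of pure Zn = 8.84 g × 0.733 = 6.480 g.
M(Zn) = 65.38 g/mol.
M(Cu) = 63.55 g/mol.
n(Zn) = 6.480 g / 65.38 g/mol = 0.09911 mol.
From the equation the Zn:Cu mole ratio is 1:1, so n(Cu) = 0.09911 × 1/1 = 0.09911 mol.
Mass of Cu = 0.09911 mol × 63.55 g/mol = 6.298 g.

6.30 g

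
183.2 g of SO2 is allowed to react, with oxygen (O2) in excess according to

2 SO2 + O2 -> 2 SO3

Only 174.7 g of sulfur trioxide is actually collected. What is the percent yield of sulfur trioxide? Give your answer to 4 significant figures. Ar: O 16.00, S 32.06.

M(SO2) = 32.06 + 2(16.00) = 64.06 g/mol.
M(SO3) = 32.06 + 3(16.00) = 80.06 g/mol.
n(SO2) = 183.20 g / 64.06 g/mol = 2.8598 mol.
From the equation the SO2:SO3 mole ratio is 2:2, so n(SO3) = 2.8598 × 2/2 = 2.8598 mol.
Mass of SO3 = 2.8598 mol × 80.06 g/mol = 228.96 g.
This is the theoretical yield. Percent yield = 174.7 g / 228.96 g × 100% = 76.303%.

76.30 %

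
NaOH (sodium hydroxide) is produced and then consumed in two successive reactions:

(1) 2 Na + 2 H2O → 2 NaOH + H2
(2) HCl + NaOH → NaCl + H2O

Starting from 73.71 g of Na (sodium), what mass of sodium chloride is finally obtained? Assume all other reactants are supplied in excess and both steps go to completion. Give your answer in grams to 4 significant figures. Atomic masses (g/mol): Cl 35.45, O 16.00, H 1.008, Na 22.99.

187.4 g

M(Na) = 22.99 g/mol.
M(NaCl) = 22.99 + 35.45 = 58.44 g/mol.
n(Na) = 73.710 / 22.99 = 3.2062 mol.
Step 1 gives a 2:2 ratio of Na to NaOH, so n(NaOH) = 3.2062 mol.
In step 2 the NaOH:NaCl ratio is 1:1, so n(NaCl) = 3.2062 mol.
Mass of NaCl = 3.2062 × 58.44 = 187.37 g.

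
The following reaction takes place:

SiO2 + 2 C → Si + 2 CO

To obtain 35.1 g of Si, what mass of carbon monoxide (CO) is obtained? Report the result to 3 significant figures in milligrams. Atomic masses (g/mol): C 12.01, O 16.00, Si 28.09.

70000 mg

M(Si) = 28.09 g/mol.
M(CO) = 12.01 + 16.00 = 28.01 g/mol.
n(Si) = 35.10 g / 28.09 g/mol = 1.250 mol.
From the equation the Si:CO mole ratio is 1:2, so n(CO) = 1.250 × 2/1 = 2.499 mol.
Mass of CO = 2.499 mol × 28.01 g/mol = 70.00 g.
Converting to mg: 70.00 g = 70000 mg.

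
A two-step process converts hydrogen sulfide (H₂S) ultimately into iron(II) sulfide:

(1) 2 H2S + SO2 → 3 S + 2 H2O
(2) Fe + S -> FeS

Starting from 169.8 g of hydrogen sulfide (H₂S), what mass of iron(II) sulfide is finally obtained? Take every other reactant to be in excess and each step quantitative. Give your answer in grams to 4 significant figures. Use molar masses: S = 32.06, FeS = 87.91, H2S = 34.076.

n(H2S) = 169.80 / 34.076 = 4.9830 mol.
Step 1 gives a 2:3 ratio of H2S to S, so n(S) = 7.4745 mol.
In step 2 the S:FeS ratio is 1:1, so n(FeS) = 7.4745 mol.
Mass of FeS = 7.4745 × 87.91 = 657.08 g.

657.1 g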